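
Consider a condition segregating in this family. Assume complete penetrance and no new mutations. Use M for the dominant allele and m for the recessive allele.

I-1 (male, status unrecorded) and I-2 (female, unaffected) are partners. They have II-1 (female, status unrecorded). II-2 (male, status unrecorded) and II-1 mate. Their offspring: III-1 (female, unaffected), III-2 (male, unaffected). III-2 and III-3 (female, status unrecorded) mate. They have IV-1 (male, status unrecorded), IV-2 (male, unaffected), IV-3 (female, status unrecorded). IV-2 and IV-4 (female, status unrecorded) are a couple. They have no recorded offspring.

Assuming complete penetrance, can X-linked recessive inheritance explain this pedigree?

Yes

A consistent assignment under X-linked recessive exists: I-1 X^M Y, I-2 X^M X^M, II-1 X^M X^M, II-2 X^M Y, III-1 X^M X^M, III-2 X^M Y, III-3 X^M X^M, IV-1 X^M Y, IV-2 X^M Y, IV-3 X^M X^M, IV-4 X^M X^M.
In this assignment every recorded phenotype matches its genotype and every non-founder's genotype is obtainable from its parents' genotypes, so the pedigree is consistent.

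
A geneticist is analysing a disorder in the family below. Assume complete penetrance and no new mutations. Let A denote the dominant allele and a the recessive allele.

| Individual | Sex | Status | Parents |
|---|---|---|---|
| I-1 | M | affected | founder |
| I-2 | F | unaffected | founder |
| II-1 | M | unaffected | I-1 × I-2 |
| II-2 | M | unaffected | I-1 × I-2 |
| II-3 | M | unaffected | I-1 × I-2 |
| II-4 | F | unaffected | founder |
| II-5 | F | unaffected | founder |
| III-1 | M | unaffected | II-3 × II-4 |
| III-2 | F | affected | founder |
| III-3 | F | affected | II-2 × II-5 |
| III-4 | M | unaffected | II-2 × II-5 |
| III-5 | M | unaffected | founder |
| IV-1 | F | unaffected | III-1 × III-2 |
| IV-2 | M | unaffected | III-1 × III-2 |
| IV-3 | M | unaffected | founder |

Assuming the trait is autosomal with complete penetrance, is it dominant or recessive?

recessive

II-2 and II-5 are both unaffected yet have an affected child III-3. Under dominance, an affected child requires at least one affected parent, so the trait cannot be dominant.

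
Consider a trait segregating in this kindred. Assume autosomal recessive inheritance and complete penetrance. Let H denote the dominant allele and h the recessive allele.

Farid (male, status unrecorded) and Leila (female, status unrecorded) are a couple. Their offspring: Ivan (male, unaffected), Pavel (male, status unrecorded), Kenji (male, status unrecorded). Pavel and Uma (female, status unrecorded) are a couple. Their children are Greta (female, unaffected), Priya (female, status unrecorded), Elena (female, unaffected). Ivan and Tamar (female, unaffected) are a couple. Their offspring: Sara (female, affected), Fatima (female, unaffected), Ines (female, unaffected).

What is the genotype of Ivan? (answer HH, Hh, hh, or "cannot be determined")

From phenotype alone, Ivan is HH or Hh.
Ivan is unaffected so carries H and passed h to Sara (hh), so Ivan is Hh.

Hh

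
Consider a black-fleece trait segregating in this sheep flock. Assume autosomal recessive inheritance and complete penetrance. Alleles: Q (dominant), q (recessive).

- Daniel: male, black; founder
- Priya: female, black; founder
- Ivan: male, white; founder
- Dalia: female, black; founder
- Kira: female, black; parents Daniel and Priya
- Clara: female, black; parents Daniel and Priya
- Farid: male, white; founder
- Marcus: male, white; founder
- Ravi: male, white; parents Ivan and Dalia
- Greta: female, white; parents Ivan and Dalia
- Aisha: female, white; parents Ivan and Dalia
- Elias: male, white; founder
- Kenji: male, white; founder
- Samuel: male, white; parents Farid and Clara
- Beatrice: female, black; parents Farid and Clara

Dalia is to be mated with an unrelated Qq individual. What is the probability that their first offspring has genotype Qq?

Dalia is black, so Dalia is qq.
The cross gives 1/2 Qq : 1/2 qq, so P(offspring has genotype Qq) = 1/2.

1/2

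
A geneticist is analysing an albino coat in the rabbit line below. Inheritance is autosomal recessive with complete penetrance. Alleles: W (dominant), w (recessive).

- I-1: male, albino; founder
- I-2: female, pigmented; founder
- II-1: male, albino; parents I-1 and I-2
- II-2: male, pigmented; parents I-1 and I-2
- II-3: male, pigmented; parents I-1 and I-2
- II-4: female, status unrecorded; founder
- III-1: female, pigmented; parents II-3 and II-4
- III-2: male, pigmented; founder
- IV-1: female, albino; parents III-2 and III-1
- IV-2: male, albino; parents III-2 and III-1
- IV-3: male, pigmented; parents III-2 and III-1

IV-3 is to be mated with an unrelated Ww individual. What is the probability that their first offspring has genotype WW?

1/3

III-2 is pigmented so carries W and passed w to IV-1 (ww), so III-2 is Ww.
III-1 is pigmented so carries W and passed w to IV-1 (ww), so III-1 is Ww.
IV-3 is a pigmented offspring of III-2 (Ww) × III-1 (Ww), whose cross gives 1/4 WW : 1/2 Ww : 1/4 ww; conditioning on being pigmented, IV-3 is WW with probability 1/3, Ww with probability 2/3.
Summing over parental genotype combinations, P(offspring has genotype WW) = 1/3·1/2 + 2/3·1/4 = 1/3.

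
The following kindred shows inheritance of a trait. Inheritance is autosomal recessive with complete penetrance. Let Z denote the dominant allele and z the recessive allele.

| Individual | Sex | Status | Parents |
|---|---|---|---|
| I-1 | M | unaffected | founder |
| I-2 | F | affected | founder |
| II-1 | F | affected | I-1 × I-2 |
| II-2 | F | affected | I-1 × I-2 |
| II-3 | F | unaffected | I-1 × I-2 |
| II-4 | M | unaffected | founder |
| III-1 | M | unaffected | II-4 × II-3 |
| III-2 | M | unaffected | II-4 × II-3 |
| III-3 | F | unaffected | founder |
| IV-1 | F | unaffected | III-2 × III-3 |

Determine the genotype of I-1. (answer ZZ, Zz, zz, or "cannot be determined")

Zz

From phenotype alone, I-1 is ZZ or Zz.
I-1 is unaffected so carries Z and passed z to II-1 (zz), so I-1 is Zz.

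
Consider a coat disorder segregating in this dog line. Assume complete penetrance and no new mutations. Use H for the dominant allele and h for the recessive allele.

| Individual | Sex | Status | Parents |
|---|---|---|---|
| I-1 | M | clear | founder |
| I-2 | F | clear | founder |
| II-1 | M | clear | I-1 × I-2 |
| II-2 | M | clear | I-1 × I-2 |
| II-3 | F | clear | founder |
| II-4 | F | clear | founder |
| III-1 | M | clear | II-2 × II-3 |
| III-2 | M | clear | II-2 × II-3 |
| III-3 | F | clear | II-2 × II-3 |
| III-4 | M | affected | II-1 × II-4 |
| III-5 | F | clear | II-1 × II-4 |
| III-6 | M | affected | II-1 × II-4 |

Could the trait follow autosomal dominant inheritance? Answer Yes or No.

Under autosomal dominant, III-4 (affected, male) cannot arise from II-1 (clear) × II-4 (clear).

No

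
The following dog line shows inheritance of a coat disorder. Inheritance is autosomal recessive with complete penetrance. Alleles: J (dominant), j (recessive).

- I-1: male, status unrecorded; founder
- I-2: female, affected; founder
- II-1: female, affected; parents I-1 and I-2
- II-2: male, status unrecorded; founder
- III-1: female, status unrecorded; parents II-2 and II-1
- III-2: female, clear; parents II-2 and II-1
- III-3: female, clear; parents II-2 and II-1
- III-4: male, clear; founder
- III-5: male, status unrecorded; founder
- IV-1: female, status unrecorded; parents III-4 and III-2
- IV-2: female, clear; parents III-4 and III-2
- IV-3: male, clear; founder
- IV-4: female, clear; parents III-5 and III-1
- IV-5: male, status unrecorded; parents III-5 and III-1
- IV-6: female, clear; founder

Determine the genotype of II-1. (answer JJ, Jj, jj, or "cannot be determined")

II-1 is affected, so II-1 is jj.

jj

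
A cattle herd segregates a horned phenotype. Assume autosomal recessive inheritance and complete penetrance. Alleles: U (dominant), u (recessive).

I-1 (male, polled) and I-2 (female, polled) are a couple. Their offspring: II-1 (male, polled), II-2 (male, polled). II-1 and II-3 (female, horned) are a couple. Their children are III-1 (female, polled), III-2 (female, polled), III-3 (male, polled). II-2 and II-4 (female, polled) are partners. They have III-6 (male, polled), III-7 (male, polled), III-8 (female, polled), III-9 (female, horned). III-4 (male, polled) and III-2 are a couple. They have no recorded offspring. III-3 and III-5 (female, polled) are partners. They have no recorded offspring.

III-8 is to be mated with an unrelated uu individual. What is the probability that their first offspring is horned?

1/3

II-2 is polled so carries U and passed u to III-9 (uu), so II-2 is Uu.
II-4 is polled so carries U and passed u to III-9 (uu), so II-4 is Uu.
III-8 is a polled offspring of II-2 (Uu) × II-4 (Uu), whose cross gives 1/4 UU : 1/2 Uu : 1/4 uu; conditioning on being polled, III-8 is UU with probability 1/3, Uu with probability 2/3.
Summing over parental genotype combinations, P(offspring is horned) = 2/3·1/2 = 1/3.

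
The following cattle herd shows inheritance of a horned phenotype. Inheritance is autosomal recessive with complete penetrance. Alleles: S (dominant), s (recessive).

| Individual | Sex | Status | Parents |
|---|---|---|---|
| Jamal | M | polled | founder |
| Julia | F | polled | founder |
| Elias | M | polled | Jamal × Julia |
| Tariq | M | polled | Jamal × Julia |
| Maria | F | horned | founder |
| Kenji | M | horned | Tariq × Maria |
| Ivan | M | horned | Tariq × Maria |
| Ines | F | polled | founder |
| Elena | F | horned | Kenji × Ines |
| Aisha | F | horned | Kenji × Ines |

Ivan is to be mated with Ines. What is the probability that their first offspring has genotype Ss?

Ivan is horned, so Ivan is ss.
Ines is polled so carries S and passed s to Elena (ss), so Ines is Ss.
The cross gives 1/2 Ss : 1/2 ss, so P(offspring has genotype Ss) = 1/2.

1/2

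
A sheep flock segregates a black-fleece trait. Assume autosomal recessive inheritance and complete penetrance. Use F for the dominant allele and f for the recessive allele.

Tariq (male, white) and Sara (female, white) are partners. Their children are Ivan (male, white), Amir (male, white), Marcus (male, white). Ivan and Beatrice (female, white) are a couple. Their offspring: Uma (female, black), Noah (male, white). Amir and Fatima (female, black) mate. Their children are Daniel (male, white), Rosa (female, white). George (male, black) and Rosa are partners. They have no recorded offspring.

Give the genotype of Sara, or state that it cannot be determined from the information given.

cannot be determined

Sara's phenotype allows FF or Ff, and no parent or child forces a single allele at both positions; consistent genotype assignments exist with Sara as FF or Ff.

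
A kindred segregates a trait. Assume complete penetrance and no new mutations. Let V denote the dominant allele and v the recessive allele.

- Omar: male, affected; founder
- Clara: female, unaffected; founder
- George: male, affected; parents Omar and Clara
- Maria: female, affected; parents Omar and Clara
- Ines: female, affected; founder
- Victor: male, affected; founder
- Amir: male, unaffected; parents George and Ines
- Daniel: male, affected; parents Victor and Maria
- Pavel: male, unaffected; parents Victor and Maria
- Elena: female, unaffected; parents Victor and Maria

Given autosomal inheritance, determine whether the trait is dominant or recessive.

dominant

George and Ines are both affected yet have an unaffected child Amir. Under a recessive model two affected parents are homozygous and every child would be affected, so the trait cannot be recessive.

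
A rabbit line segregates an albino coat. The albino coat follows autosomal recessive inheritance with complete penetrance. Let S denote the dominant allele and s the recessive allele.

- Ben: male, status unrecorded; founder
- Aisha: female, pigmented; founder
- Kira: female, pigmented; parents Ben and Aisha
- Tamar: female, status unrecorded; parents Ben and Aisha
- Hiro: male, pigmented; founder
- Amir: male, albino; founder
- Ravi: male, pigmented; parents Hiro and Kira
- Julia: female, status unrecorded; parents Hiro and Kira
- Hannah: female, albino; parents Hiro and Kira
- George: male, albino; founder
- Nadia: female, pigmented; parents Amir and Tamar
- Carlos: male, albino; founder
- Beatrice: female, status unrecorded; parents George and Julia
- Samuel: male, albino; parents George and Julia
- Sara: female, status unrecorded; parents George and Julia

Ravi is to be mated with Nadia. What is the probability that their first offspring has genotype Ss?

Hiro is pigmented so carries S and passed s to Hannah (ss), so Hiro is Ss.
Kira is pigmented so carries S and passed s to Hannah (ss), so Kira is Ss.
Ravi is a pigmented offspring of Hiro (Ss) × Kira (Ss), whose cross gives 1/4 SS : 1/2 Ss : 1/4 ss; conditioning on being pigmented, Ravi is SS with probability 1/3, Ss with probability 2/3.
Nadia is pigmented so carries S and received s from Amir (ss), so Nadia is Ss.
Summing over parental genotype combinations, P(offspring has genotype Ss) = 1/3·1/2 + 2/3·1/2 = 1/2.

1/2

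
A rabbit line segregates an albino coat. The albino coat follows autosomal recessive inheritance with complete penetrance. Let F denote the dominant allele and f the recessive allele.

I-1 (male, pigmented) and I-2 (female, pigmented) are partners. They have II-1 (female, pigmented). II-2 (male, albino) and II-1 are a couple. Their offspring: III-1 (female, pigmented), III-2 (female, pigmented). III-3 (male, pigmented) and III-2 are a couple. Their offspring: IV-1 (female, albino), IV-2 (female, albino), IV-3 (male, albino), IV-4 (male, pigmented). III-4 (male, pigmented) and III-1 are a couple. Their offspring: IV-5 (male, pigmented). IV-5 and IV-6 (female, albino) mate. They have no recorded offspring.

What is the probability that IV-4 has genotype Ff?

III-3 is pigmented so carries F and passed f to IV-1 (ff), so III-3 is Ff.
III-2 is pigmented so carries F and received f from II-2 (ff), so III-2 is Ff.
Their cross gives offspring ratios 1/4 FF : 1/2 Ff : 1/4 ff. Conditioning on IV-4 being pigmented, P(Ff) = 1/2 / 3/4 = 2/3.

2/3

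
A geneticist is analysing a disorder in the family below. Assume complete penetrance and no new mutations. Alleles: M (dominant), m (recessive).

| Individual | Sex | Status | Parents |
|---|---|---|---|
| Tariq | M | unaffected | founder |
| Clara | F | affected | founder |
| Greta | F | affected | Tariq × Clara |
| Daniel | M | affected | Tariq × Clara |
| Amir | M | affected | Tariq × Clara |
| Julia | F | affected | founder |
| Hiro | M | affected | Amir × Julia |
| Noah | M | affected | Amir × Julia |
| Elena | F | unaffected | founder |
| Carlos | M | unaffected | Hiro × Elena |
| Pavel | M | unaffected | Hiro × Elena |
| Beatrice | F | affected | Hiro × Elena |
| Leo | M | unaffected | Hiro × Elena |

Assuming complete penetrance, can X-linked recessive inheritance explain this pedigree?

Under X-linked recessive, Greta (affected, female) cannot arise from Tariq (unaffected) × Clara (affected).

No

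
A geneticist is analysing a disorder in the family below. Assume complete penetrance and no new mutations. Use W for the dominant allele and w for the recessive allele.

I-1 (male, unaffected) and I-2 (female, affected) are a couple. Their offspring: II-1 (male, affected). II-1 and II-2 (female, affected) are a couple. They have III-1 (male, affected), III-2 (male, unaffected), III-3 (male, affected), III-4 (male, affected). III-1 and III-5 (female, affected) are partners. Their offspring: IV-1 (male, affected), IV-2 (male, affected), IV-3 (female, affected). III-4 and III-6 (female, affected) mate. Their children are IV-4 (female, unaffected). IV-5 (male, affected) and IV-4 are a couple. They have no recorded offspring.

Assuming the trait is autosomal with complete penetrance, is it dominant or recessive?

II-1 and II-2 are both affected yet have an unaffected child III-2. Under a recessive model two affected parents are homozygous and every child would be affected, so the trait cannot be recessive.

dominant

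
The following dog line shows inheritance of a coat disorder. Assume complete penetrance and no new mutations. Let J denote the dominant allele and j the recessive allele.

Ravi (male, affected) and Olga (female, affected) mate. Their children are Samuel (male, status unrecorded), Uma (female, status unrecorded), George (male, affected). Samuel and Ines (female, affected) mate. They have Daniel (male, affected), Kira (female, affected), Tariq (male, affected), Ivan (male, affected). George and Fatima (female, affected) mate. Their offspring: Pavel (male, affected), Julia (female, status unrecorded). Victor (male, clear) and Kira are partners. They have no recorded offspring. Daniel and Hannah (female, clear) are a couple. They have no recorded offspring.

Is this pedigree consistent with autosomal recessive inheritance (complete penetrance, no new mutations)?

A consistent assignment under autosomal recessive exists: Ravi jj, Olga jj, Samuel jj, Uma jj, George jj, Ines jj, Fatima jj, Daniel jj, Kira jj, Tariq jj, Ivan jj, Victor JJ, Hannah JJ, Pavel jj, Julia jj.
In this assignment every recorded phenotype matches its genotype and every non-founder's genotype is obtainable from its parents' genotypes, so the pedigree is consistent.

Yes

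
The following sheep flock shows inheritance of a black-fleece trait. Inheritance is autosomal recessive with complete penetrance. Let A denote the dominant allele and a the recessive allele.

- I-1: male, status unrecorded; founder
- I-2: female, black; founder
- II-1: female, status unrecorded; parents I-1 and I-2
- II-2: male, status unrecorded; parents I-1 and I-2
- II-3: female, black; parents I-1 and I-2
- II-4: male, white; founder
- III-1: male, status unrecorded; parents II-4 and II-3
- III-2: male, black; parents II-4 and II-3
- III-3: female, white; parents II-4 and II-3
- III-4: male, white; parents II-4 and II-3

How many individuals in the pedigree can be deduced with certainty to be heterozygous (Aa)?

3

Obligate heterozygotes: II-4 is white so carries A and passed a to III-2 (aa), so II-4 is Aa; III-3 is white so carries A and received a from II-3 (aa), so III-3 is Aa; III-4 is white so carries A and received a from II-3 (aa), so III-4 is Aa.
Every other individual is either homozygous by phenotype or has at least one consistent homozygous assignment, so the count is 3.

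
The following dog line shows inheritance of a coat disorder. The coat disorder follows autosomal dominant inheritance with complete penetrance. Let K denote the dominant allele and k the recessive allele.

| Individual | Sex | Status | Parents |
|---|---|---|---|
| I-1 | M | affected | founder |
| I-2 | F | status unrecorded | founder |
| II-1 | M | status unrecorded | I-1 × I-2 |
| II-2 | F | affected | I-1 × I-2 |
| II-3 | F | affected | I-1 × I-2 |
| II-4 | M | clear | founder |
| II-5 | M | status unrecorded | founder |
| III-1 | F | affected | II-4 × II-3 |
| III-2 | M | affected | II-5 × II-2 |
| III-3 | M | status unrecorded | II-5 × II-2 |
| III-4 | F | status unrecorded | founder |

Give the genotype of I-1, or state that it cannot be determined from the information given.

I-1's phenotype allows KK or Kk, and no parent or child forces a single allele at both positions; consistent genotype assignments exist with I-1 as KK or Kk.

cannot be determined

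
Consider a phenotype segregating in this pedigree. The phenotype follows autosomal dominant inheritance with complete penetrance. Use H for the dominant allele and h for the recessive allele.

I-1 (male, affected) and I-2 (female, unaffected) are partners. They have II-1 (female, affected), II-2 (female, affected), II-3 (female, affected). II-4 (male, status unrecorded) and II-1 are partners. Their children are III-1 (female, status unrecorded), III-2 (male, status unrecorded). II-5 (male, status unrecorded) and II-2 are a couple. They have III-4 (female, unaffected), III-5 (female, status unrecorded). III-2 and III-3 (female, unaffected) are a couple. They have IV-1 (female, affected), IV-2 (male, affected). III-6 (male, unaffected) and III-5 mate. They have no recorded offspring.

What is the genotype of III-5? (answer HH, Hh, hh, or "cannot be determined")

III-5's phenotype is unrecorded, and no parent or child forces a single allele at both positions; consistent genotype assignments exist with III-5 as HH or Hh or hh.

cannot be determined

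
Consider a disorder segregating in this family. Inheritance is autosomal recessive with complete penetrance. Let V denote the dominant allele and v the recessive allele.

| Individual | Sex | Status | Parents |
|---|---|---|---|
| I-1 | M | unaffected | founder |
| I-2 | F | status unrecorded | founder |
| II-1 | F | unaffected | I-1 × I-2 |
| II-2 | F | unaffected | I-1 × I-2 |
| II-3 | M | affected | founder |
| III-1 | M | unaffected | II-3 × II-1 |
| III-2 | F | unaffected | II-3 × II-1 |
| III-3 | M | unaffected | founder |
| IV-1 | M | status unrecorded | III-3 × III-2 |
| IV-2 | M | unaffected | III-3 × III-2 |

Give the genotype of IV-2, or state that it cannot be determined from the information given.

cannot be determined

IV-2's phenotype allows VV or Vv, and no parent or child forces a single allele at both positions; consistent genotype assignments exist with IV-2 as VV or Vv.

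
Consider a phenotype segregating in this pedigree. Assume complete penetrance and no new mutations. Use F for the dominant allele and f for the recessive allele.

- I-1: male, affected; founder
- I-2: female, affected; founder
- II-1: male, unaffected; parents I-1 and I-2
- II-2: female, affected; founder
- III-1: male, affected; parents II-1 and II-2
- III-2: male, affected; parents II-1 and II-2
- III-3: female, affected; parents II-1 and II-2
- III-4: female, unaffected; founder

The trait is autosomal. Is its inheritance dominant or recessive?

I-1 and I-2 are both affected yet have an unaffected child II-1. Under a recessive model two affected parents are homozygous and every child would be affected, so the trait cannot be recessive.

dominant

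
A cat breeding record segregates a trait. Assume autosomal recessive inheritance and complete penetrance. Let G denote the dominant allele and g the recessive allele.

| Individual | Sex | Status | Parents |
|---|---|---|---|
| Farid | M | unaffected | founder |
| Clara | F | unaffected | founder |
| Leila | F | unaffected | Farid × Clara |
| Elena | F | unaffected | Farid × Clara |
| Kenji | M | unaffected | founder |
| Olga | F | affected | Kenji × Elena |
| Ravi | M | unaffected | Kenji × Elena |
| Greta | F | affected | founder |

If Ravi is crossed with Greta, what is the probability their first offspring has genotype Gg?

Kenji is unaffected so carries G and passed g to Olga (gg), so Kenji is Gg.
Elena is unaffected so carries G and passed g to Olga (gg), so Elena is Gg.
Ravi is an unaffected offspring of Kenji (Gg) × Elena (Gg), whose cross gives 1/4 GG : 1/2 Gg : 1/4 gg; conditioning on being unaffected, Ravi is GG with probability 1/3, Gg with probability 2/3.
Greta is affected, so Greta is gg.
Summing over parental genotype combinations, P(offspring has genotype Gg) = 1/3·1 + 2/3·1/2 = 2/3.

2/3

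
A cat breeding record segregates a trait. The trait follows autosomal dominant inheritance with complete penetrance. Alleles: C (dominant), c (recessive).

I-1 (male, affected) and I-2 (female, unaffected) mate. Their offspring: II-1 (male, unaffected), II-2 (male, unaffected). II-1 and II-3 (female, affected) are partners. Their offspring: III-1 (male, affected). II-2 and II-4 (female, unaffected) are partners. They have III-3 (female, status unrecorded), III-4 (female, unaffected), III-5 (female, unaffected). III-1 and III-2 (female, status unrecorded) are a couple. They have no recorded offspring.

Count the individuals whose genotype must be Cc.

Obligate heterozygotes: I-1 is affected so carries C and passed c to II-1 (cc), so I-1 is Cc; III-1 is affected so carries C and received c from II-1 (cc), so III-1 is Cc.
Every other individual is either homozygous by phenotype or has at least one consistent homozygous assignment, so the count is 2.

2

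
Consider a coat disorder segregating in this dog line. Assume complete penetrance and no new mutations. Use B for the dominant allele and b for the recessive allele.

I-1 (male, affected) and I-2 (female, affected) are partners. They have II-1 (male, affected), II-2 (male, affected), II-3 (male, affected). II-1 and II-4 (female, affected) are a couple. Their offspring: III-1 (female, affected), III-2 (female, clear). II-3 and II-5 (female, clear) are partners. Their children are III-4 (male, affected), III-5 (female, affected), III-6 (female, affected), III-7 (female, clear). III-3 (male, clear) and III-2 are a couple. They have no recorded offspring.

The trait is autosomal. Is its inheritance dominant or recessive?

dominant

II-1 and II-4 are both affected yet have a clear child III-2. Under a recessive model two affected parents are homozygous and every child would be affected, so the trait cannot be recessive.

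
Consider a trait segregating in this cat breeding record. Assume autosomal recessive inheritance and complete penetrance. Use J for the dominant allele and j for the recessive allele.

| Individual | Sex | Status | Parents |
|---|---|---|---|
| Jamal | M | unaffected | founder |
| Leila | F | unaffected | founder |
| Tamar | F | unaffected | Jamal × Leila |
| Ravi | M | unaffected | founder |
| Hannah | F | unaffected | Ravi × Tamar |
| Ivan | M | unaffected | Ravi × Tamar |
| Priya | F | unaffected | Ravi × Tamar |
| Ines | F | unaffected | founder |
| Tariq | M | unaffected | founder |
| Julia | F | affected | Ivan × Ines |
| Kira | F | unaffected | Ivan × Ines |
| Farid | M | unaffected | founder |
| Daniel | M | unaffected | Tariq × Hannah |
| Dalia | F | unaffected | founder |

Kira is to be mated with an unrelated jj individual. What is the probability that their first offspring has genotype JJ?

Ivan is unaffected so carries J and passed j to Julia (jj), so Ivan is Jj.
Ines is unaffected so carries J and passed j to Julia (jj), so Ines is Jj.
Kira is an unaffected offspring of Ivan (Jj) × Ines (Jj), whose cross gives 1/4 JJ : 1/2 Jj : 1/4 jj; conditioning on being unaffected, Kira is JJ with probability 1/3, Jj with probability 2/3.
Summing over parental genotype combinations, P(offspring has genotype JJ) = 0 = 0.

0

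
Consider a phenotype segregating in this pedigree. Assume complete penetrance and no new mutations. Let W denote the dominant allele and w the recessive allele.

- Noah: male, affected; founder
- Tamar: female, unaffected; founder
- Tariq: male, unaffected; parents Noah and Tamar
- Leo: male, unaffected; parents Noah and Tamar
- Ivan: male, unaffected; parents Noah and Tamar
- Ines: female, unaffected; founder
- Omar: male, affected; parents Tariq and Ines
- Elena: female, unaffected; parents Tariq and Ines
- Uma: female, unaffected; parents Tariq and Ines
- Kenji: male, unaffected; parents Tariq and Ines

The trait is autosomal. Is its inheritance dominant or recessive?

recessive

Tariq and Ines are both unaffected yet have an affected child Omar. Under dominance, an affected child requires at least one affected parent, so the trait cannot be dominant.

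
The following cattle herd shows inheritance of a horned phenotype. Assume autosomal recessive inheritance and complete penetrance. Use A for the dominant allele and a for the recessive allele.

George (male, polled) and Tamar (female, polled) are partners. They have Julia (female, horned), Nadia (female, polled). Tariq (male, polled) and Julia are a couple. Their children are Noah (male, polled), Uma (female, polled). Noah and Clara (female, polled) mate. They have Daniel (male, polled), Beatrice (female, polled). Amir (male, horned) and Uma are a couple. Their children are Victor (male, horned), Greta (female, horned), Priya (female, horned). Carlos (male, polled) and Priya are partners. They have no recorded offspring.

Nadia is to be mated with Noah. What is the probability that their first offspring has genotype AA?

George is polled so carries A and passed a to Julia (aa), so George is Aa.
Tamar is polled so carries A and passed a to Julia (aa), so Tamar is Aa.
Nadia is a polled offspring of George (Aa) × Tamar (Aa), whose cross gives 1/4 AA : 1/2 Aa : 1/4 aa; conditioning on being polled, Nadia is AA with probability 1/3, Aa with probability 2/3.
Noah is polled so carries A and received a from Julia (aa), so Noah is Aa.
Summing over parental genotype combinations, P(offspring has genotype AA) = 1/3·1/2 + 2/3·1/4 = 1/3.

1/3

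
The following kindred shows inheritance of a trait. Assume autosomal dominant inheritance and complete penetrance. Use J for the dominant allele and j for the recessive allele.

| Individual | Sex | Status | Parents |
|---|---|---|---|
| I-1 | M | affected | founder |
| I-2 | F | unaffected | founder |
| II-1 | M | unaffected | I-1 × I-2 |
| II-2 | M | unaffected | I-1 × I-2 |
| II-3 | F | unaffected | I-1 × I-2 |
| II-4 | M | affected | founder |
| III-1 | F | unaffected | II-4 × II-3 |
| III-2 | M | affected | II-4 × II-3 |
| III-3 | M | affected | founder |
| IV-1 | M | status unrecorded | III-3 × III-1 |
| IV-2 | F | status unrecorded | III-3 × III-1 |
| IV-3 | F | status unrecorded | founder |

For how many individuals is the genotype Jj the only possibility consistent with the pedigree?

3

Obligate heterozygotes: I-1 is affected so carries J and passed j to II-1 (jj), so I-1 is Jj; II-4 is affected so carries J and passed j to III-1 (jj), so II-4 is Jj; III-2 is affected so carries J and received j from II-3 (jj), so III-2 is Jj.
Every other individual is either homozygous by phenotype or has at least one consistent homozygous assignment, so the count is 3.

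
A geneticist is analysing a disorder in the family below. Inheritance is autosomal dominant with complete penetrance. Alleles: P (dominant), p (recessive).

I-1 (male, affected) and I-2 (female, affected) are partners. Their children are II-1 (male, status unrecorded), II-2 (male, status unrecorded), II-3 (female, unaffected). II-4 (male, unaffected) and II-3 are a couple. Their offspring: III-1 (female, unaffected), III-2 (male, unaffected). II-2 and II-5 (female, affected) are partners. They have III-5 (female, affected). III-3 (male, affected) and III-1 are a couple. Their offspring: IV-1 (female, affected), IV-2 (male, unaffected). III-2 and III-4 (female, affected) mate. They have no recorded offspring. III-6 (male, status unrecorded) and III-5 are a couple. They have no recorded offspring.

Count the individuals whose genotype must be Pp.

4

Obligate heterozygotes: I-1 is affected so carries P and passed p to II-3 (pp), so I-1 is Pp; I-2 is affected so carries P and passed p to II-3 (pp), so I-2 is Pp; III-3 is affected so carries P and passed p to IV-2 (pp), so III-3 is Pp; IV-1 is affected so carries P and received p from III-1 (pp), so IV-1 is Pp.
Every other individual is either homozygous by phenotype or has at least one consistent homozygous assignment, so the count is 4.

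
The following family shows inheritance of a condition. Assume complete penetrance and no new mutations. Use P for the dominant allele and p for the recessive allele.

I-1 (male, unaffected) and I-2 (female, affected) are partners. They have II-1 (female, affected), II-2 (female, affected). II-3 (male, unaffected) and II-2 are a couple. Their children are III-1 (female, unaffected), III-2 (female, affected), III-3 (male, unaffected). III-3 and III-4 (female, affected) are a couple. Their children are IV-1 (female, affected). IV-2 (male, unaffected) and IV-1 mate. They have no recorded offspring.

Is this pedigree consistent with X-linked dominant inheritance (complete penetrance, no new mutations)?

Yes

A consistent assignment under X-linked dominant exists: I-1 X^p Y, I-2 X^P X^P, II-1 X^P X^p, II-2 X^P X^p, II-3 X^p Y, III-1 X^p X^p, III-2 X^P X^p, III-3 X^p Y, III-4 X^P X^P, IV-1 X^P X^p, IV-2 X^p Y.
In this assignment every recorded phenotype matches its genotype and every non-founder's genotype is obtainable from its parents' genotypes, so the pedigree is consistent.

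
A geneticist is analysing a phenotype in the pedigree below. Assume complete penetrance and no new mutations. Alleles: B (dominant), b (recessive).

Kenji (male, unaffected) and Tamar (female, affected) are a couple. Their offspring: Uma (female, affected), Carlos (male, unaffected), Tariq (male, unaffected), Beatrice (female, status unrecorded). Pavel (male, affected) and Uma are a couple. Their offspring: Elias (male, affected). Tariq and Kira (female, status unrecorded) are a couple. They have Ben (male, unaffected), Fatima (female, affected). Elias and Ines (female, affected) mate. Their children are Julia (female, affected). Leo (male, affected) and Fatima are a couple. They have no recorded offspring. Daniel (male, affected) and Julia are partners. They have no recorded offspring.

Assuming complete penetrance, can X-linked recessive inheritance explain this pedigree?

Under X-linked recessive, Uma (affected, female) cannot arise from Kenji (unaffected) × Tamar (affected).

No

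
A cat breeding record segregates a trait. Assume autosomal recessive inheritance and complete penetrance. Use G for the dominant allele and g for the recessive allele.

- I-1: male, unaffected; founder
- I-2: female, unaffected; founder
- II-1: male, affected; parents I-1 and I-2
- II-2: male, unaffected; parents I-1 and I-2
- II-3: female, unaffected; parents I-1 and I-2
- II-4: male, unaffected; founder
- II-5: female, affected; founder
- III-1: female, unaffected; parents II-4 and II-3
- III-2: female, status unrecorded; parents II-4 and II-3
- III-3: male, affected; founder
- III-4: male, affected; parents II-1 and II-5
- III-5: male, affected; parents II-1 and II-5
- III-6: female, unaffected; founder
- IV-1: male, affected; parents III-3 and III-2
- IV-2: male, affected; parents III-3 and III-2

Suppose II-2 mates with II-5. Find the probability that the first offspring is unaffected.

2/3

I-1 is unaffected so carries G and passed g to II-1 (gg), so I-1 is Gg.
I-2 is unaffected so carries G and passed g to II-1 (gg), so I-2 is Gg.
II-2 is an unaffected offspring of I-1 (Gg) × I-2 (Gg), whose cross gives 1/4 GG : 1/2 Gg : 1/4 gg; conditioning on being unaffected, II-2 is GG with probability 1/3, Gg with probability 2/3.
II-5 is affected, so II-5 is gg.
Summing over parental genotype combinations, P(offspring is unaffected) = 1/3·1 + 2/3·1/2 = 2/3.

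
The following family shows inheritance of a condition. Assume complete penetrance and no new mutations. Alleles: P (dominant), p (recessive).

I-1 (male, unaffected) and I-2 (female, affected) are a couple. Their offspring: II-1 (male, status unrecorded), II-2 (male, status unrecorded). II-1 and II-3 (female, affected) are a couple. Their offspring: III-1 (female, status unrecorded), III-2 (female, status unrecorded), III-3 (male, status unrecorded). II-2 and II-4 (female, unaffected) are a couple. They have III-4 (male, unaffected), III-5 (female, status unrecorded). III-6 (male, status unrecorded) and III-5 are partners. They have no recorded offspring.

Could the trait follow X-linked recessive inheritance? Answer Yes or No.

Yes

A consistent assignment under X-linked recessive exists: I-1 X^P Y, I-2 X^p X^p, II-1 X^p Y, II-2 X^p Y, II-3 X^p X^p, II-4 X^P X^P, III-1 X^p X^p, III-2 X^p X^p, III-3 X^p Y, III-4 X^P Y, III-5 X^P X^p, III-6 X^P Y.
In this assignment every recorded phenotype matches its genotype and every non-founder's genotype is obtainable from its parents' genotypes, so the pedigree is consistent.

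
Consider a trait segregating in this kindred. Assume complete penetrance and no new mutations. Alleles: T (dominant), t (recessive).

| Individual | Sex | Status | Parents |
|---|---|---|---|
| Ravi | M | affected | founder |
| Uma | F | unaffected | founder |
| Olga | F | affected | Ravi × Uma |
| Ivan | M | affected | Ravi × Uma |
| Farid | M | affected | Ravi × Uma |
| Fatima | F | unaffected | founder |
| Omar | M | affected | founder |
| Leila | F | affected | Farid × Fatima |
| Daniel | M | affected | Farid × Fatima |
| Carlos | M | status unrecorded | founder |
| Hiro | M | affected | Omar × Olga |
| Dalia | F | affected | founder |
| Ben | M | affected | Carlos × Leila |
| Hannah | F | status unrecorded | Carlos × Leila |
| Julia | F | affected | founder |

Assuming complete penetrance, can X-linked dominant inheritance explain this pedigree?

Under X-linked dominant, Ivan (affected, male) cannot arise from Ravi (affected) × Uma (unaffected).

No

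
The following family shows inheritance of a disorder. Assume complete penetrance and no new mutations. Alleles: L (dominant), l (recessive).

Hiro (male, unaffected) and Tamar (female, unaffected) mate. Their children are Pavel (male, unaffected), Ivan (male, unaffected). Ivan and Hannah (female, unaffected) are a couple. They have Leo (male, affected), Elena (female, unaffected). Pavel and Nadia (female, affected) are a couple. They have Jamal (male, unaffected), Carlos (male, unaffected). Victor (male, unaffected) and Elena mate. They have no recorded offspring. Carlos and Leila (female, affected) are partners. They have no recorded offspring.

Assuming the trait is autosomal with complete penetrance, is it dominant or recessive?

Ivan and Hannah are both unaffected yet have an affected child Leo. Under dominance, an affected child requires at least one affected parent, so the trait cannot be dominant.

recessive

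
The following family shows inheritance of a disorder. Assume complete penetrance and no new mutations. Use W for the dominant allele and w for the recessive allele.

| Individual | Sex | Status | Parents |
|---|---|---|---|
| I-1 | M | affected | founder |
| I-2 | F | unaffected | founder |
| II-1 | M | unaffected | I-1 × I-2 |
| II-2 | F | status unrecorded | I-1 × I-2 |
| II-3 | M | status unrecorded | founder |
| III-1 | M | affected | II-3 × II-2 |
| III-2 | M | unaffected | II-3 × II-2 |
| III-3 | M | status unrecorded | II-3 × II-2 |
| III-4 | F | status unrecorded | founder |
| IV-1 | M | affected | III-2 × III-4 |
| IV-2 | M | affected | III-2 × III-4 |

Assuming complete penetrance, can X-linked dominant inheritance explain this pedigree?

Yes

A consistent assignment under X-linked dominant exists: I-1 X^W Y, I-2 X^w X^w, II-1 X^w Y, II-2 X^W X^w, II-3 X^W Y, III-1 X^W Y, III-2 X^w Y, III-3 X^W Y, III-4 X^W X^W, IV-1 X^W Y, IV-2 X^W Y.
In this assignment every recorded phenotype matches its genotype and every non-founder's genotype is obtainable from its parents' genotypes, so the pedigree is consistent.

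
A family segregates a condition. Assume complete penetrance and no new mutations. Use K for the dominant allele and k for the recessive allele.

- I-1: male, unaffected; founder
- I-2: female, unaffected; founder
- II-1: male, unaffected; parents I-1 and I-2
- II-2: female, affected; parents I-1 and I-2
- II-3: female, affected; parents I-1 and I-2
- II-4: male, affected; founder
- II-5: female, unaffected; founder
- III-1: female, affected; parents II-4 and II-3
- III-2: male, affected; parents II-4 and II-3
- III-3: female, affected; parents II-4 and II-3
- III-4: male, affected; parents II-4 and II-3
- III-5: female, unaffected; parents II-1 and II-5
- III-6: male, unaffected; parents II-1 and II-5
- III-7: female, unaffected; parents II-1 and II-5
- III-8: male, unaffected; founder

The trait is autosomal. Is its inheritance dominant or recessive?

recessive

I-1 and I-2 are both unaffected yet have an affected child II-2. Under dominance, an affected child requires at least one affected parent, so the trait cannot be dominant.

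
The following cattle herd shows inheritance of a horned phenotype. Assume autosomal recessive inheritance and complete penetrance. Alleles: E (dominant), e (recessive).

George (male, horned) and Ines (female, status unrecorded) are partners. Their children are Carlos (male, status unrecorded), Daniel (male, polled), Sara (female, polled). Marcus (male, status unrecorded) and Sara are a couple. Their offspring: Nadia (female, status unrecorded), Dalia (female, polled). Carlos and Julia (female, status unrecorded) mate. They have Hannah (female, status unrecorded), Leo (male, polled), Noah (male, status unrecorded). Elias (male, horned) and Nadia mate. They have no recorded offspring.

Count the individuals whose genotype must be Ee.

Obligate heterozygotes: Daniel is polled so carries E and received e from George (ee), so Daniel is Ee; Sara is polled so carries E and received e from George (ee), so Sara is Ee.
Every other individual is either homozygous by phenotype or has at least one consistent homozygous assignment, so the count is 2.

2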